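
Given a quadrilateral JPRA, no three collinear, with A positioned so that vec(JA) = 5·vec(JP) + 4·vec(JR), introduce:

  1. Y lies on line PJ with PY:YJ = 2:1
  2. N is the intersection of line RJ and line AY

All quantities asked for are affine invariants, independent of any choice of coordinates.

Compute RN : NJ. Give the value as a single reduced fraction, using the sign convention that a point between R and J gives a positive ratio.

RN:NJ = -9/2

Set J = (0, 0), P = (1, 0), R = (0, 1), A = (5, 4); any affine frame gives the same invariant.
1. Y lies on line PJ with PY:YJ = 2:1 ⇒ Y = (1/3, 0)
2. N is the intersection of line RJ and line AY ⇒ N = (0, -2/7)
N = R + t·(J−R) with t = 9/7, so RN:NJ = t:(1−t) = 9/7:-2/7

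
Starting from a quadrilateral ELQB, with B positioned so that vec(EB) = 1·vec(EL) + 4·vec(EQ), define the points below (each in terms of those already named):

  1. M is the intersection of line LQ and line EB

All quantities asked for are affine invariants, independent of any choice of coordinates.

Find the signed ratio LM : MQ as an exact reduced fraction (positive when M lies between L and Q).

LM:MQ = 4

Choose coordinates E = (0, 0), L = (1, 0), Q = (0, 1), B = (1, 4).
1. M is the intersection of line LQ and line EB ⇒ M = (1/5, 4/5)
M = L + t·(Q−L) with t = 4/5, so LM:MQ = t:(1−t) = 4/5:1/5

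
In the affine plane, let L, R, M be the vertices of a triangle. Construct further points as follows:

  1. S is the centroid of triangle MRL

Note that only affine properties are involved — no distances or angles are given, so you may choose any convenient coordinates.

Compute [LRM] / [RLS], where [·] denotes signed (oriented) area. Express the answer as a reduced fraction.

Set L = (0, 0), R = (1, 0), M = (0, 1); any affine frame gives the same invariant.
1. S is the centroid of triangle MRL ⇒ S = (1/3, 1/3)
2·[LRM] = 1, 2·[RLS] = -1/3
[LRM]:[RLS] = 1:-1/3 = -3

[LRM]:[RLS] = -3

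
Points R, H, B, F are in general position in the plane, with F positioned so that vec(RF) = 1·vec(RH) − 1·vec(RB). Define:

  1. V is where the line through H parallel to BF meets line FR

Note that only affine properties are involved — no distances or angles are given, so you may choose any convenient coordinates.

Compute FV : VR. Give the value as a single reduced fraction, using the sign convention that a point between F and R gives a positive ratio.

Work in coordinates with R = (0, 0), H = (1, 0), B = (0, 1), F = (1, -1).
1. V is where the line through H parallel to BF meets line FR ⇒ V = (2, -2)
V = F + t·(R−F) with t = -1, so FV:VR = t:(1−t) = -1:2

FV:VR = -1/2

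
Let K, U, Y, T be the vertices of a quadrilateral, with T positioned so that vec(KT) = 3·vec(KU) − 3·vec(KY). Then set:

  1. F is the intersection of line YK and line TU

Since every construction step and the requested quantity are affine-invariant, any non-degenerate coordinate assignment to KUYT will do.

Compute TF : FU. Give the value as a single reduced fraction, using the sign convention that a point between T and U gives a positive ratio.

TF:FU = -3

Set K = (0, 0), U = (1, 0), Y = (0, 1), T = (3, -3); any affine frame gives the same invariant.
1. F is the intersection of line YK and line TU ⇒ F = (0, 3/2)
F = T + t·(U−T) with t = 3/2, so TF:FU = t:(1−t) = 3/2:-1/2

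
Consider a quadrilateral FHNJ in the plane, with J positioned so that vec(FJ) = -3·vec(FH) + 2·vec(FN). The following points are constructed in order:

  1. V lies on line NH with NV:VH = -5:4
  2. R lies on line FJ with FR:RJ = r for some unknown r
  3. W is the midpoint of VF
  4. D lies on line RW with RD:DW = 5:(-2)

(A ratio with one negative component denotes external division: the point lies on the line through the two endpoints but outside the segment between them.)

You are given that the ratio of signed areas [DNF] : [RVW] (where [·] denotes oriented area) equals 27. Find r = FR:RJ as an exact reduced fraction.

r = 1/5

Set F = (0, 0), H = (1, 0), N = (0, 1), J = (-3, 2); any affine frame gives the same invariant.
1. V lies on line NH with NV:VH = -5:4 ⇒ V = (5, -4)
2. With FR:RJ = r, write λ = r/(r+1) so R = F + λ·(J−F); R is affine-linear in λ
3. W is the midpoint of VF ⇒ W = (5/2, -2)
4. D lies on line RW with RD:DW = 5:(-2) ⇒ D is an affine combination of earlier points and hence also affine-linear in λ
Every point depending on R is an affine combination of R and λ-independent points, so each such coordinate is linear in λ; the λ² term in each signed area is a multiple of (J−F)×(J−F) = 0, so 2·[DNF] and 2·[RVW] are each linear in λ. Evaluating at λ=0 and λ=1:
  2·[DNF] = 2·λ + 25/6,   2·[RVW] = λ
So [DNF]:[RVW] = (2·λ + 25/6) / (λ). Setting this equal to 27:
  2·λ + 25/6 = 27·(λ)  ⇒  λ = 1/6
Then r = λ/(1−λ) = (1/6)/(5/6) = 1/5. Check: with r = 1/5, R = (-1/2, 1/3) and [DNF]:[RVW] = 27 as required.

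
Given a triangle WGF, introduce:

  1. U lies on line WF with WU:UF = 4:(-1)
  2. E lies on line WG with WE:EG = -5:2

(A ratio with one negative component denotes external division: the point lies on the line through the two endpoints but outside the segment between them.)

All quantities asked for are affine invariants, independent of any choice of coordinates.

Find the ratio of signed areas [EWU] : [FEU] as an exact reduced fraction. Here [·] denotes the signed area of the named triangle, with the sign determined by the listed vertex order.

[EWU]:[FEU] = -4

Work in coordinates with W = (0, 0), G = (1, 0), F = (0, 1).
1. U lies on line WF with WU:UF = 4:(-1) ⇒ U = (0, 4/3)
2. E lies on line WG with WE:EG = -5:2 ⇒ E = (5/3, 0)
2·[EWU] = -20/9, 2·[FEU] = 5/9
[EWU]:[FEU] = -20/9:5/9 = -4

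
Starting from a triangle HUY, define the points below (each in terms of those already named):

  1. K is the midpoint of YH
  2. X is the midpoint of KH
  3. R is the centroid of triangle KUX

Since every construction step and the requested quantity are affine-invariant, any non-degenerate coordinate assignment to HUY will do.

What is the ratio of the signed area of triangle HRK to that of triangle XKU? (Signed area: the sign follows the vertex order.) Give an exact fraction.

[HRK]:[XKU] = -2/3

Set H = (0, 0), U = (1, 0), Y = (0, 1); any affine frame gives the same invariant.
1. K is the midpoint of YH ⇒ K = (0, 1/2)
2. X is the midpoint of KH ⇒ X = (0, 1/4)
3. R is the centroid of triangle KUX ⇒ R = (1/3, 1/4)
2·[HRK] = 1/6, 2·[XKU] = -1/4
[HRK]:[XKU] = 1/6:-1/4 = -2/3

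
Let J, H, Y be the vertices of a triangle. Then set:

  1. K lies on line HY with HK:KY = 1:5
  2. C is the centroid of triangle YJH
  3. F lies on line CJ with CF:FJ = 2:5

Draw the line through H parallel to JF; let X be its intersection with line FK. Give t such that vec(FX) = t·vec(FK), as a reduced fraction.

t = 3/2

Choose coordinates J = (0, 0), H = (1, 0), Y = (0, 1).
1. K lies on line HY with HK:KY = 1:5 ⇒ K = (5/6, 1/6)
2. C is the centroid of triangle YJH ⇒ C = (1/3, 1/3)
3. F lies on line CJ with CF:FJ = 2:5 ⇒ F = (5/21, 5/21)
through H parallel to JF: direction (5/21, 5/21); meets FK at X = (95/84, 11/84)
X = F + t·(K−F) with t = 3/2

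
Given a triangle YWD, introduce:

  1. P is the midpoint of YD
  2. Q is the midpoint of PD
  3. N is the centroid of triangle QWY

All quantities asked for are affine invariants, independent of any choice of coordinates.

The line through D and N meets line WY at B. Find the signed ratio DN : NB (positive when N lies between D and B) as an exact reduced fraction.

Work in coordinates with Y = (0, 0), W = (1, 0), D = (0, 1).
1. P is the midpoint of YD ⇒ P = (0, 1/2)
2. Q is the midpoint of PD ⇒ Q = (0, 3/4)
3. N is the centroid of triangle QWY ⇒ N = (1/3, 1/4)
line DN meets WY at B = (4/9, 0)
N = D + t·(B−D) with t = 3/4, so DN:NB = 3/4:1/4

DN:NB = 3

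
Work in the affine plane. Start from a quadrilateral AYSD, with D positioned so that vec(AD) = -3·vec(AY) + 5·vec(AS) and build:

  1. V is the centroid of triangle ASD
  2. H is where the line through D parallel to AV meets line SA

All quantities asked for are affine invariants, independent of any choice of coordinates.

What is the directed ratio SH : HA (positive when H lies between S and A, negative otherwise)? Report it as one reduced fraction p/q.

Assign A = (0, 0), Y = (1, 0), S = (0, 1), D = (-3, 5) — the answer is frame-independent, so this choice is without loss of generality.
1. V is the centroid of triangle ASD ⇒ V = (-1, 2)
2. H is where the line through D parallel to AV meets line SA ⇒ H = (0, -1)
H = S + t·(A−S) with t = 2, so SH:HA = t:(1−t) = 2:-1

SH:HA = -2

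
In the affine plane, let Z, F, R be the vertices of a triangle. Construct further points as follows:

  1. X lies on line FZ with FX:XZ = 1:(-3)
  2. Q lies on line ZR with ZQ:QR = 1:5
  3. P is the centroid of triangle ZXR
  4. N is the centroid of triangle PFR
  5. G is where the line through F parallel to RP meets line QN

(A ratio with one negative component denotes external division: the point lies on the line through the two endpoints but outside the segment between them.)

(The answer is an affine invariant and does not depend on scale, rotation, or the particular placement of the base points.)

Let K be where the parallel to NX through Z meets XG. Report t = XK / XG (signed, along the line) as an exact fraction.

t = -17/3

Work in coordinates with Z = (0, 0), F = (1, 0), R = (0, 1).
1. X lies on line FZ with FX:XZ = 1:(-3) ⇒ X = (3/2, 0)
2. Q lies on line ZR with ZQ:QR = 1:5 ⇒ Q = (0, 1/6)
3. P is the centroid of triangle ZXR ⇒ P = (1/2, 1/3)
4. N is the centroid of triangle PFR ⇒ N = (1/2, 4/9)
5. G is where the line through F parallel to RP meets line QN ⇒ G = (21/34, 26/51)
through Z parallel to NX: direction (1, -4/9); meets XG at K = (13/2, -26/9)
K = X + t·(G−X) with t = -17/3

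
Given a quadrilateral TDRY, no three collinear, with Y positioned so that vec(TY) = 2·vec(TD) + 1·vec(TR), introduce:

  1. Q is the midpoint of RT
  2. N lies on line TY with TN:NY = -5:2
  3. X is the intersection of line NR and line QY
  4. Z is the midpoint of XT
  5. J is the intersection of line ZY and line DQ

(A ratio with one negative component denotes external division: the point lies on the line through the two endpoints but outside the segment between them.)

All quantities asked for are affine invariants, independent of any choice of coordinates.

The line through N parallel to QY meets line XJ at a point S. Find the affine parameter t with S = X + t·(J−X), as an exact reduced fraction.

t = 16/9

Work in coordinates with T = (0, 0), D = (1, 0), R = (0, 1), Y = (2, 1).
1. Q is the midpoint of RT ⇒ Q = (0, 1/2)
2. N lies on line TY with TN:NY = -5:2 ⇒ N = (10/3, 5/3)
3. X is the intersection of line NR and line QY ⇒ X = (10, 3)
4. Z is the midpoint of XT ⇒ Z = (5, 3/2)
5. J is the intersection of line ZY and line DQ ⇒ J = (-1/4, 5/8)
through N parallel to QY: direction (2, 1/2); meets XJ at S = (-74/9, -11/9)
S = X + t·(J−X) with t = 16/9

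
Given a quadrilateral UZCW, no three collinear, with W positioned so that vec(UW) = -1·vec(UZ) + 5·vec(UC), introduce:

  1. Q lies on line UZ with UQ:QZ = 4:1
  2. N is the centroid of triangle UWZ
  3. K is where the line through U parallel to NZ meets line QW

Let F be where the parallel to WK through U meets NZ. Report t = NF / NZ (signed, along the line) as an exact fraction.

t = -3/2

Set U = (0, 0), Z = (1, 0), C = (0, 1), W = (-1, 5); any affine frame gives the same invariant.
1. Q lies on line UZ with UQ:QZ = 4:1 ⇒ Q = (4/5, 0)
2. N is the centroid of triangle UWZ ⇒ N = (0, 5/3)
3. K is where the line through U parallel to NZ meets line QW ⇒ K = (2, -10/3)
through U parallel to WK: direction (3, -25/3); meets NZ at F = (-3/2, 25/6)
F = N + t·(Z−N) with t = -3/2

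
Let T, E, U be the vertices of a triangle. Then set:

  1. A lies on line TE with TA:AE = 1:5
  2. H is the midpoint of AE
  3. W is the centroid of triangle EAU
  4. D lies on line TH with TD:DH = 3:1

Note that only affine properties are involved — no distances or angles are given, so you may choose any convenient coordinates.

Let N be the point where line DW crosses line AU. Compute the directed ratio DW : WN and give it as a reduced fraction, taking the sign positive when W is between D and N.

DW:WN = -1/40

Assign T = (0, 0), E = (1, 0), U = (0, 1) — the answer is frame-independent, so this choice is without loss of generality.
1. A lies on line TE with TA:AE = 1:5 ⇒ A = (1/6, 0)
2. H is the midpoint of AE ⇒ H = (7/12, 0)
3. W is the centroid of triangle EAU ⇒ W = (7/18, 1/3)
4. D lies on line TH with TD:DH = 3:1 ⇒ D = (7/16, 0)
line DW meets AU at N = (7/3, -13)
W = D + t·(N−D) with t = -1/39, so DW:WN = -1/39:40/39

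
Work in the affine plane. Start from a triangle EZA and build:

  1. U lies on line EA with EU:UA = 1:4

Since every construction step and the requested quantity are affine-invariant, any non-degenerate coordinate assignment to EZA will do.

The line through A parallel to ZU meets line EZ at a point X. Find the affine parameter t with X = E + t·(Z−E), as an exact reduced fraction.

t = 5

Choose coordinates E = (0, 0), Z = (1, 0), A = (0, 1).
1. U lies on line EA with EU:UA = 1:4 ⇒ U = (0, 1/5)
through A parallel to ZU: direction (-1, 1/5); meets EZ at X = (5, 0)
X = E + t·(Z−E) with t = 5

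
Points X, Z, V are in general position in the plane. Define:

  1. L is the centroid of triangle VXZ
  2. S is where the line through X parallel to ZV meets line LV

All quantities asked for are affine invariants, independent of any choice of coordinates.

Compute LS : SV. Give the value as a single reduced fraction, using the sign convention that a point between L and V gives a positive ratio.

LS:SV = -2/3

Assign X = (0, 0), Z = (1, 0), V = (0, 1) — the answer is frame-independent, so this choice is without loss of generality.
1. L is the centroid of triangle VXZ ⇒ L = (1/3, 1/3)
2. S is where the line through X parallel to ZV meets line LV ⇒ S = (1, -1)
S = L + t·(V−L) with t = -2, so LS:SV = t:(1−t) = -2:3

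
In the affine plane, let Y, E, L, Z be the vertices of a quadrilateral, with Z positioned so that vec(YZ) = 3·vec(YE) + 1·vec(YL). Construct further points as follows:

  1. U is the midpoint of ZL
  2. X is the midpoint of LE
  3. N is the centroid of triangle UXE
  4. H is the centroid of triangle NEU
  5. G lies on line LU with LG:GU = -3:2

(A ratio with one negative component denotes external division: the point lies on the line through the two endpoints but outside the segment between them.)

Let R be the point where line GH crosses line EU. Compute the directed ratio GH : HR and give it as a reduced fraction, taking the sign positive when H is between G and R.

Set Y = (0, 0), E = (1, 0), L = (0, 1), Z = (3, 1); any affine frame gives the same invariant.
1. U is the midpoint of ZL ⇒ U = (3/2, 1)
2. X is the midpoint of LE ⇒ X = (1/2, 1/2)
3. N is the centroid of triangle UXE ⇒ N = (1, 1/2)
4. H is the centroid of triangle NEU ⇒ H = (7/6, 1/2)
5. G lies on line LU with LG:GU = -3:2 ⇒ G = (9/2, 1)
line GH meets EU at R = (93/74, 19/37)
H = G + t·(R−G) with t = 37/36, so GH:HR = 37/36:-1/36

GH:HR = -37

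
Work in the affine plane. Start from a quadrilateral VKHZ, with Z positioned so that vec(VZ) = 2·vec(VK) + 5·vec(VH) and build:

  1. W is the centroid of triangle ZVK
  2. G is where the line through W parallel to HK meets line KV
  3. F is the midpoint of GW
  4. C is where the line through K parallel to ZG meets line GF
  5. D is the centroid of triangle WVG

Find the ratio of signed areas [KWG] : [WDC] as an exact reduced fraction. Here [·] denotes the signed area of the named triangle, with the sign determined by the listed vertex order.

Set V = (0, 0), K = (1, 0), H = (0, 1), Z = (2, 5); any affine frame gives the same invariant.
1. W is the centroid of triangle ZVK ⇒ W = (1, 5/3)
2. G is where the line through W parallel to HK meets line KV ⇒ G = (8/3, 0)
3. F is the midpoint of GW ⇒ F = (11/6, 5/6)
4. C is where the line through K parallel to ZG meets line GF ⇒ C = (29/39, 25/13)
5. D is the centroid of triangle WVG ⇒ D = (11/9, 5/9)
2·[KWG] = -25/9, 2·[WDC] = -80/351
[KWG]:[WDC] = -25/9:-80/351 = 195/16

[KWG]:[WDC] = 195/16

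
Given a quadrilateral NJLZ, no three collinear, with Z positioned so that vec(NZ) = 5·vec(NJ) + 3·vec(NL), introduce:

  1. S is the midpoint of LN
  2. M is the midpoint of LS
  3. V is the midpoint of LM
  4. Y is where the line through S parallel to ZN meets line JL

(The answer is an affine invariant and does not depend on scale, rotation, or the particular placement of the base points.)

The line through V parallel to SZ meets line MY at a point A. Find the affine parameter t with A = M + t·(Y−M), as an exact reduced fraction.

t = -4/7

Work in coordinates with N = (0, 0), J = (1, 0), L = (0, 1), Z = (5, 3).
1. S is the midpoint of LN ⇒ S = (0, 1/2)
2. M is the midpoint of LS ⇒ M = (0, 3/4)
3. V is the midpoint of LM ⇒ V = (0, 7/8)
4. Y is where the line through S parallel to ZN meets line JL ⇒ Y = (5/16, 11/16)
through V parallel to SZ: direction (5, 5/2); meets MY at A = (-5/28, 11/14)
A = M + t·(Y−M) with t = -4/7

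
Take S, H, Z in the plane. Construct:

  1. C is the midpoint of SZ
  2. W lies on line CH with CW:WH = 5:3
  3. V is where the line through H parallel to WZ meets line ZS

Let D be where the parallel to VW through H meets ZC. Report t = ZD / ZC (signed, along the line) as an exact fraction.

t = -39/25

Set S = (0, 0), H = (1, 0), Z = (0, 1); any affine frame gives the same invariant.
1. C is the midpoint of SZ ⇒ C = (0, 1/2)
2. W lies on line CH with CW:WH = 5:3 ⇒ W = (5/8, 3/16)
3. V is where the line through H parallel to WZ meets line ZS ⇒ V = (0, 13/10)
through H parallel to VW: direction (5/8, -89/80); meets ZC at D = (0, 89/50)
D = Z + t·(C−Z) with t = -39/25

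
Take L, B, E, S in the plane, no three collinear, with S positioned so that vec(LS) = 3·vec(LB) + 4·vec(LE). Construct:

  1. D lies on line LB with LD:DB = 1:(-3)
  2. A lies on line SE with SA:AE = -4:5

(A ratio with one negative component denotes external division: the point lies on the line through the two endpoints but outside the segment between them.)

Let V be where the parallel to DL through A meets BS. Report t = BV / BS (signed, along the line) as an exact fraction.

t = 4

Work in coordinates with L = (0, 0), B = (1, 0), E = (0, 1), S = (3, 4).
1. D lies on line LB with LD:DB = 1:(-3) ⇒ D = (-1/2, 0)
2. A lies on line SE with SA:AE = -4:5 ⇒ A = (15, 16)
through A parallel to DL: direction (1/2, 0); meets BS at V = (9, 16)
V = B + t·(S−B) with t = 4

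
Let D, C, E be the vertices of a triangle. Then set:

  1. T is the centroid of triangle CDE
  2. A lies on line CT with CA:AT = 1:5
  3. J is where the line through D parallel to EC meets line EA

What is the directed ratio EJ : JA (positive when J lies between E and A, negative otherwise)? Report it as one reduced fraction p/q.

Choose coordinates D = (0, 0), C = (1, 0), E = (0, 1).
1. T is the centroid of triangle CDE ⇒ T = (1/3, 1/3)
2. A lies on line CT with CA:AT = 1:5 ⇒ A = (8/9, 1/18)
3. J is where the line through D parallel to EC meets line EA ⇒ J = (16, -16)
J = E + t·(A−E) with t = 18, so EJ:JA = t:(1−t) = 18:-17

EJ:JA = -18/17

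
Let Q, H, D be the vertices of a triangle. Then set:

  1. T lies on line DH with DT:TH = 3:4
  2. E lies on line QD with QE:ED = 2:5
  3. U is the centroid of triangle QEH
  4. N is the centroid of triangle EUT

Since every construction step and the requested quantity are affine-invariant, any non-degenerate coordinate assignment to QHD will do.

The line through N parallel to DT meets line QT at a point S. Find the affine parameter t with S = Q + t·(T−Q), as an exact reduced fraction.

Assign Q = (0, 0), H = (1, 0), D = (0, 1) — the answer is frame-independent, so this choice is without loss of generality.
1. T lies on line DH with DT:TH = 3:4 ⇒ T = (3/7, 4/7)
2. E lies on line QD with QE:ED = 2:5 ⇒ E = (0, 2/7)
3. U is the centroid of triangle QEH ⇒ U = (1/3, 2/21)
4. N is the centroid of triangle EUT ⇒ N = (16/63, 20/63)
through N parallel to DT: direction (3/7, -3/7); meets QT at S = (12/49, 16/49)
S = Q + t·(T−Q) with t = 4/7

t = 4/7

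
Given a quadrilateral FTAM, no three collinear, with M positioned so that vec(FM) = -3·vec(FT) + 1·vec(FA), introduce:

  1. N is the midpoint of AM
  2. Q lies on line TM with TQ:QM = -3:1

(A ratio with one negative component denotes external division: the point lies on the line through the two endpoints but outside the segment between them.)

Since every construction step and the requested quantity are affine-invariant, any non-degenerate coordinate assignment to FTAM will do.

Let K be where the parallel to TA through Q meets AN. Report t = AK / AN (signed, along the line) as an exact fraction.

t = 3

Assign F = (0, 0), T = (1, 0), A = (0, 1), M = (-3, 1) — the answer is frame-independent, so this choice is without loss of generality.
1. N is the midpoint of AM ⇒ N = (-3/2, 1)
2. Q lies on line TM with TQ:QM = -3:1 ⇒ Q = (-5, 3/2)
through Q parallel to TA: direction (-1, 1); meets AN at K = (-9/2, 1)
K = A + t·(N−A) with t = 3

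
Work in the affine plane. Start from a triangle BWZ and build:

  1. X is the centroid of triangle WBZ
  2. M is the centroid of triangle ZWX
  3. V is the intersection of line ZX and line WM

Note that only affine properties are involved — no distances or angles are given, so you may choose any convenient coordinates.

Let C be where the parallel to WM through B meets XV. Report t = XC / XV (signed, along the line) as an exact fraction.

Set B = (0, 0), W = (1, 0), Z = (0, 1); any affine frame gives the same invariant.
1. X is the centroid of triangle WBZ ⇒ X = (1/3, 1/3)
2. M is the centroid of triangle ZWX ⇒ M = (4/9, 4/9)
3. V is the intersection of line ZX and line WM ⇒ V = (1/6, 2/3)
through B parallel to WM: direction (-5/9, 4/9); meets XV at C = (5/6, -2/3)
C = X + t·(V−X) with t = -3

t = -3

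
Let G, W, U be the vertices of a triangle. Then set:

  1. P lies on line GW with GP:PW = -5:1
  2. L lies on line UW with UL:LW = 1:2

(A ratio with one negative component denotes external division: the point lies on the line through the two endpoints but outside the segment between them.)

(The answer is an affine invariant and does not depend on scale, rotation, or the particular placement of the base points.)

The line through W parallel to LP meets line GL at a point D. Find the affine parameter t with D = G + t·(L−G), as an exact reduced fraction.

t = 4/5

Set G = (0, 0), W = (1, 0), U = (0, 1); any affine frame gives the same invariant.
1. P lies on line GW with GP:PW = -5:1 ⇒ P = (5/4, 0)
2. L lies on line UW with UL:LW = 1:2 ⇒ L = (1/3, 2/3)
through W parallel to LP: direction (11/12, -2/3); meets GL at D = (4/15, 8/15)
D = G + t·(L−G) with t = 4/5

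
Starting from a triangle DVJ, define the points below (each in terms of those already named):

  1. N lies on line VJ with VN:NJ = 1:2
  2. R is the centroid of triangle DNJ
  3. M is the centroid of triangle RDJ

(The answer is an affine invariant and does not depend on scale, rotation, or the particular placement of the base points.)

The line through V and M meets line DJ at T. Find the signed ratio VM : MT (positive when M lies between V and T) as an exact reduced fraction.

Set D = (0, 0), V = (1, 0), J = (0, 1); any affine frame gives the same invariant.
1. N lies on line VJ with VN:NJ = 1:2 ⇒ N = (2/3, 1/3)
2. R is the centroid of triangle DNJ ⇒ R = (2/9, 4/9)
3. M is the centroid of triangle RDJ ⇒ M = (2/27, 13/27)
line VM meets DJ at T = (0, 13/25)
M = V + t·(T−V) with t = 25/27, so VM:MT = 25/27:2/27

VM:MT = 25/2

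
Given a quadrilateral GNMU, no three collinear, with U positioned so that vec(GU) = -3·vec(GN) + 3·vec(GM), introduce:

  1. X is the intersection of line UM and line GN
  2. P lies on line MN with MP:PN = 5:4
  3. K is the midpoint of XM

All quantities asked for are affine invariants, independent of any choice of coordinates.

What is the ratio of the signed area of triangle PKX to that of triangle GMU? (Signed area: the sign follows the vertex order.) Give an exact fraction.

Assign G = (0, 0), N = (1, 0), M = (0, 1), U = (-3, 3) — the answer is frame-independent, so this choice is without loss of generality.
1. X is the intersection of line UM and line GN ⇒ X = (3/2, 0)
2. P lies on line MN with MP:PN = 5:4 ⇒ P = (5/9, 4/9)
3. K is the midpoint of XM ⇒ K = (3/4, 1/2)
2·[PKX] = -5/36, 2·[GMU] = 3
[PKX]:[GMU] = -5/36:3 = -5/108

[PKX]:[GMU] = -5/108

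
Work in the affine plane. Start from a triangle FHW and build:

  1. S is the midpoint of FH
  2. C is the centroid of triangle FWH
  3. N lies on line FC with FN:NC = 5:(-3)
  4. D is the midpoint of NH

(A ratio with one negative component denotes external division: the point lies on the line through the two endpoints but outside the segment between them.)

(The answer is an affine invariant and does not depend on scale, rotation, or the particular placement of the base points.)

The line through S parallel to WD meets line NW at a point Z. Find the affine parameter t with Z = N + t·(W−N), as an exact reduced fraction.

t = 23/8

Work in coordinates with F = (0, 0), H = (1, 0), W = (0, 1).
1. S is the midpoint of FH ⇒ S = (1/2, 0)
2. C is the centroid of triangle FWH ⇒ C = (1/3, 1/3)
3. N lies on line FC with FN:NC = 5:(-3) ⇒ N = (5/6, 5/6)
4. D is the midpoint of NH ⇒ D = (11/12, 5/12)
through S parallel to WD: direction (11/12, -7/12); meets NW at Z = (-25/16, 21/16)
Z = N + t·(W−N) with t = 23/8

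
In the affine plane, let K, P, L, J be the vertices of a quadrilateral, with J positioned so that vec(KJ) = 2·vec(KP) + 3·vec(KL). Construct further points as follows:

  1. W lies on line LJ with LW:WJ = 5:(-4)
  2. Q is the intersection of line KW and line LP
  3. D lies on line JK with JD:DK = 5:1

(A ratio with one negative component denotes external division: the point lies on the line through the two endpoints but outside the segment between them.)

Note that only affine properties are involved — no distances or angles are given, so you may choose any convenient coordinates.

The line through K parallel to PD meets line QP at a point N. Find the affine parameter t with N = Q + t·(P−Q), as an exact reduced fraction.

Set K = (0, 0), P = (1, 0), L = (0, 1), J = (2, 3); any affine frame gives the same invariant.
1. W lies on line LJ with LW:WJ = 5:(-4) ⇒ W = (10, 11)
2. Q is the intersection of line KW and line LP ⇒ Q = (10/21, 11/21)
3. D lies on line JK with JD:DK = 5:1 ⇒ D = (1/3, 1/2)
through K parallel to PD: direction (-2/3, 1/2); meets QP at N = (4, -3)
N = Q + t·(P−Q) with t = 74/11

t = 74/11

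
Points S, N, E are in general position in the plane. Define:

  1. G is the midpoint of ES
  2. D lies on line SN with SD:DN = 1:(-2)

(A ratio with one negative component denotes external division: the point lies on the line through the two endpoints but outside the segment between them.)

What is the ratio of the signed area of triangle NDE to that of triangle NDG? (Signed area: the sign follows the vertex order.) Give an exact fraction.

[NDE]:[NDG] = 2

Assign S = (0, 0), N = (1, 0), E = (0, 1) — the answer is frame-independent, so this choice is without loss of generality.
1. G is the midpoint of ES ⇒ G = (0, 1/2)
2. D lies on line SN with SD:DN = 1:(-2) ⇒ D = (-1, 0)
2·[NDE] = -2, 2·[NDG] = -1
[NDE]:[NDG] = -2:-1 = 2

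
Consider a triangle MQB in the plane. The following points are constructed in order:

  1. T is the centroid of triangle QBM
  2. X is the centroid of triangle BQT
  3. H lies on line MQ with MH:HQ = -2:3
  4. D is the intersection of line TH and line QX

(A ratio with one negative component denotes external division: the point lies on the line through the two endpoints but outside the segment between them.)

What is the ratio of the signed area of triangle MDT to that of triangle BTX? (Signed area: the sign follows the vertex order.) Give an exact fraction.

Choose coordinates M = (0, 0), Q = (1, 0), B = (0, 1).
1. T is the centroid of triangle QBM ⇒ T = (1/3, 1/3)
2. X is the centroid of triangle BQT ⇒ X = (4/9, 4/9)
3. H lies on line MQ with MH:HQ = -2:3 ⇒ H = (-2, 0)
4. D is the intersection of line TH and line QX ⇒ D = (6/11, 4/11)
2·[MDT] = 2/33, 2·[BTX] = 1/9
[MDT]:[BTX] = 2/33:1/9 = 6/11

[MDT]:[BTX] = 6/11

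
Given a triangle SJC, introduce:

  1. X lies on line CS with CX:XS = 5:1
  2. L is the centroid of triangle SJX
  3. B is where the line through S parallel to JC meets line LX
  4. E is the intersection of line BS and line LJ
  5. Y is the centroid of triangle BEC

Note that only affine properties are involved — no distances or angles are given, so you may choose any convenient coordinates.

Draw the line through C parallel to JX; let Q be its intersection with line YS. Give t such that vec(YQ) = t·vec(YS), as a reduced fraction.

t = -151/113

Assign S = (0, 0), J = (1, 0), C = (0, 1) — the answer is frame-independent, so this choice is without loss of generality.
1. X lies on line CS with CX:XS = 5:1 ⇒ X = (0, 1/6)
2. L is the centroid of triangle SJX ⇒ L = (1/3, 1/18)
3. B is where the line through S parallel to JC meets line LX ⇒ B = (-1/4, 1/4)
4. E is the intersection of line BS and line LJ ⇒ E = (-1/11, 1/11)
5. Y is the centroid of triangle BEC ⇒ Y = (-5/44, 59/132)
through C parallel to JX: direction (-1, 1/6); meets YS at Q = (-30/113, 118/113)
Q = Y + t·(S−Y) with t = -151/113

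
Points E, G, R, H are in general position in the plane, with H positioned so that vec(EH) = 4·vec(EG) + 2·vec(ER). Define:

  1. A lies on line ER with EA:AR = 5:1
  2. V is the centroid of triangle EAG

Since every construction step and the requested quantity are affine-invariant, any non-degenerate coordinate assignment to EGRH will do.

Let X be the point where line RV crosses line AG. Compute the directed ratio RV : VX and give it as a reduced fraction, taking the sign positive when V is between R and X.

Assign E = (0, 0), G = (1, 0), R = (0, 1), H = (4, 2) — the answer is frame-independent, so this choice is without loss of generality.
1. A lies on line ER with EA:AR = 5:1 ⇒ A = (0, 5/6)
2. V is the centroid of triangle EAG ⇒ V = (1/3, 5/18)
line RV meets AG at X = (1/8, 35/48)
V = R + t·(X−R) with t = 8/3, so RV:VX = 8/3:-5/3

RV:VX = -8/5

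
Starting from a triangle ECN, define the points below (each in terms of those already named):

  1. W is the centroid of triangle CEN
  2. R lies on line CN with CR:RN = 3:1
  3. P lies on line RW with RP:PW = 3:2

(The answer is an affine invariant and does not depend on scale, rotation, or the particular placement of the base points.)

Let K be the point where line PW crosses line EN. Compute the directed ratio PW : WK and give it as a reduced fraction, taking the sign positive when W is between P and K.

PW:WK = -1/10

Assign E = (0, 0), C = (1, 0), N = (0, 1) — the answer is frame-independent, so this choice is without loss of generality.
1. W is the centroid of triangle CEN ⇒ W = (1/3, 1/3)
2. R lies on line CN with CR:RN = 3:1 ⇒ R = (1/4, 3/4)
3. P lies on line RW with RP:PW = 3:2 ⇒ P = (3/10, 1/2)
line PW meets EN at K = (0, 2)
W = P + t·(K−P) with t = -1/9, so PW:WK = -1/9:10/9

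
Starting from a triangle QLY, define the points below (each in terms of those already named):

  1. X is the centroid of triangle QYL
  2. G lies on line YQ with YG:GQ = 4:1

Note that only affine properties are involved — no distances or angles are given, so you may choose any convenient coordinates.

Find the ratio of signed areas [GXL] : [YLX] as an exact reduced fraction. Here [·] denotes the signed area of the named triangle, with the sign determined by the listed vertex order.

[GXL]:[YLX] = 3/5

Set Q = (0, 0), L = (1, 0), Y = (0, 1); any affine frame gives the same invariant.
1. X is the centroid of triangle QYL ⇒ X = (1/3, 1/3)
2. G lies on line YQ with YG:GQ = 4:1 ⇒ G = (0, 1/5)
2·[GXL] = -1/5, 2·[YLX] = -1/3
[GXL]:[YLX] = -1/5:-1/3 = 3/5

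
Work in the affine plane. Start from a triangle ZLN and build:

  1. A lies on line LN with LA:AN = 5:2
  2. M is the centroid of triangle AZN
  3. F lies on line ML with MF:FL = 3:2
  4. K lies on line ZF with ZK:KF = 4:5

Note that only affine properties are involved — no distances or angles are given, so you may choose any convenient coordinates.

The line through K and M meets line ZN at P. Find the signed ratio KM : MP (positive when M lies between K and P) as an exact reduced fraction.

KM:MP = 89/45

Choose coordinates Z = (0, 0), L = (1, 0), N = (0, 1).
1. A lies on line LN with LA:AN = 5:2 ⇒ A = (2/7, 5/7)
2. M is the centroid of triangle AZN ⇒ M = (2/21, 4/7)
3. F lies on line ML with MF:FL = 3:2 ⇒ F = (67/105, 8/35)
4. K lies on line ZF with ZK:KF = 4:5 ⇒ K = (268/945, 32/315)
line KM meets ZN at P = (0, 72/89)
M = K + t·(P−K) with t = 89/134, so KM:MP = 89/134:45/134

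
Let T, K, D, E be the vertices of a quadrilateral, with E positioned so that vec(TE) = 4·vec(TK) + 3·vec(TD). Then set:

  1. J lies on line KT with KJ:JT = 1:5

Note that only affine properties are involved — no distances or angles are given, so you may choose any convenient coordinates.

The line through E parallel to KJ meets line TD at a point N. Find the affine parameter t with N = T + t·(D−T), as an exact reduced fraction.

Assign T = (0, 0), K = (1, 0), D = (0, 1), E = (4, 3) — the answer is frame-independent, so this choice is without loss of generality.
1. J lies on line KT with KJ:JT = 1:5 ⇒ J = (5/6, 0)
through E parallel to KJ: direction (-1/6, 0); meets TD at N = (0, 3)
N = T + t·(D−T) with t = 3

t = 3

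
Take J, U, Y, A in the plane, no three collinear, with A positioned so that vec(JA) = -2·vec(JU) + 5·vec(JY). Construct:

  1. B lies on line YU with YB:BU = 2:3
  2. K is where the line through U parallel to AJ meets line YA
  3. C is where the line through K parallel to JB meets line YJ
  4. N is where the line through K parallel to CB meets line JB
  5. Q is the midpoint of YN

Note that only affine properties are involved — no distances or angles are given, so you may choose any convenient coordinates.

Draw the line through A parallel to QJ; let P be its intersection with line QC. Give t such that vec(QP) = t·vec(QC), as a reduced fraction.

t = -292/323

Assign J = (0, 0), U = (1, 0), Y = (0, 1), A = (-2, 5) — the answer is frame-independent, so this choice is without loss of generality.
1. B lies on line YU with YB:BU = 2:3 ⇒ B = (2/5, 3/5)
2. K is where the line through U parallel to AJ meets line YA ⇒ K = (3, -5)
3. C is where the line through K parallel to JB meets line YJ ⇒ C = (0, -19/2)
4. N is where the line through K parallel to CB meets line JB ⇒ N = (17/5, 51/10)
5. Q is the midpoint of YN ⇒ Q = (17/10, 61/20)
through A parallel to QJ: direction (-17/10, -61/20); meets QC at P = (123/38, 18599/1292)
P = Q + t·(C−Q) with t = -292/323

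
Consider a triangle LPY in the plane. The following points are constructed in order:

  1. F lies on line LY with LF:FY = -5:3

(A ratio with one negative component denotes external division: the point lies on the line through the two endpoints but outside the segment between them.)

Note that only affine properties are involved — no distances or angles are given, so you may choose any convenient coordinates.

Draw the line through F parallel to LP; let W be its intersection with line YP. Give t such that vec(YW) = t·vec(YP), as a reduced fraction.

Work in coordinates with L = (0, 0), P = (1, 0), Y = (0, 1).
1. F lies on line LY with LF:FY = -5:3 ⇒ F = (0, 5/2)
through F parallel to LP: direction (1, 0); meets YP at W = (-3/2, 5/2)
W = Y + t·(P−Y) with t = -3/2

t = -3/2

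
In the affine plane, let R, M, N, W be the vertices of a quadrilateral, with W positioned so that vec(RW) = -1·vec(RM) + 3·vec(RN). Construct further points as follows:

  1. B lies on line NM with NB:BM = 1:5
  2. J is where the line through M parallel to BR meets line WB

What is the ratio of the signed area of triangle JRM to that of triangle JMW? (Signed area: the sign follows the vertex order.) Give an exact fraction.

Work in coordinates with R = (0, 0), M = (1, 0), N = (0, 1), W = (-1, 3).
1. B lies on line NM with NB:BM = 1:5 ⇒ B = (1/6, 5/6)
2. J is where the line through M parallel to BR meets line WB ⇒ J = (43/48, -25/48)
2·[JRM] = -25/48, 2·[JMW] = 65/48
[JRM]:[JMW] = -25/48:65/48 = -5/13

[JRM]:[JMW] = -5/13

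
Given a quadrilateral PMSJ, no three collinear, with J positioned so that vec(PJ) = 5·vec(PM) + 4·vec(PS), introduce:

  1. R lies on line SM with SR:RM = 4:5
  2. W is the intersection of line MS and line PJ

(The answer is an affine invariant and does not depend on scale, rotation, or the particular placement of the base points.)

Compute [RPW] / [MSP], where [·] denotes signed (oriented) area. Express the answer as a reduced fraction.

[RPW]:[MSP] = 1/9

Choose coordinates P = (0, 0), M = (1, 0), S = (0, 1), J = (5, 4).
1. R lies on line SM with SR:RM = 4:5 ⇒ R = (4/9, 5/9)
2. W is the intersection of line MS and line PJ ⇒ W = (5/9, 4/9)
2·[RPW] = 1/9, 2·[MSP] = 1
[RPW]:[MSP] = 1/9:1 = 1/9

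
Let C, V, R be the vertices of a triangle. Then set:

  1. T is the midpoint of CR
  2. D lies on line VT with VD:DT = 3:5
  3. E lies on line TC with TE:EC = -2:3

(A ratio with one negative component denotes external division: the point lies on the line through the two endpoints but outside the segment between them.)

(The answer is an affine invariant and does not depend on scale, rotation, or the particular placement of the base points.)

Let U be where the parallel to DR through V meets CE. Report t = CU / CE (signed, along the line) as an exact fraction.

Set C = (0, 0), V = (1, 0), R = (0, 1); any affine frame gives the same invariant.
1. T is the midpoint of CR ⇒ T = (0, 1/2)
2. D lies on line VT with VD:DT = 3:5 ⇒ D = (5/8, 3/16)
3. E lies on line TC with TE:EC = -2:3 ⇒ E = (0, 3/2)
through V parallel to DR: direction (-5/8, 13/16); meets CE at U = (0, 13/10)
U = C + t·(E−C) with t = 13/15

t = 13/15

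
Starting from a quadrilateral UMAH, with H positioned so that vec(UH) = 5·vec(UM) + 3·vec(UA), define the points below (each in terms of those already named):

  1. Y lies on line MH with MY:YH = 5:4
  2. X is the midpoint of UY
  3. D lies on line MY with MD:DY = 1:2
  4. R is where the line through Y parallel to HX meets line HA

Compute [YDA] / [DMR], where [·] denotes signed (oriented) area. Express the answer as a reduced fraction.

[YDA]:[DMR] = -73/6

Work in coordinates with U = (0, 0), M = (1, 0), A = (0, 1), H = (5, 3).
1. Y lies on line MH with MY:YH = 5:4 ⇒ Y = (29/9, 5/3)
2. X is the midpoint of UY ⇒ X = (29/18, 5/6)
3. D lies on line MY with MD:DY = 1:2 ⇒ D = (47/27, 5/9)
4. R is where the line through Y parallel to HX meets line HA ⇒ R = (425/73, 243/73)
2·[YDA] = -70/27, 2·[DMR] = 140/657
[YDA]:[DMR] = -70/27:140/657 = -73/6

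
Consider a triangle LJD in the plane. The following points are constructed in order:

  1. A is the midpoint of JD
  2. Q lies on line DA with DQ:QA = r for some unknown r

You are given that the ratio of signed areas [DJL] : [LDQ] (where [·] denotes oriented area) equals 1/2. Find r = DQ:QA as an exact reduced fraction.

Work in coordinates with L = (0, 0), J = (1, 0), D = (0, 1).
1. A is the midpoint of JD ⇒ A = (1/2, 1/2)
2. With DQ:QA = r, write λ = r/(r+1) so Q = D + λ·(A−D); Q is affine-linear in λ
Every point depending on Q is an affine combination of Q and λ-independent points, so each such coordinate is linear in λ; the λ² term in each signed area is a multiple of (A−D)×(A−D) = 0, so 2·[DJL] and 2·[LDQ] are each linear in λ. Evaluating at λ=0 and λ=1:
  2·[DJL] = -1,   2·[LDQ] = -1/2·λ
So [DJL]:[LDQ] = (-1) / (-1/2·λ). Setting this equal to 1/2:
  -1 = 1/2·(-1/2·λ)  ⇒  λ = 4
Then r = λ/(1−λ) = (4)/(-3) = -4/3. Check: with r = -4/3, Q = (2, -1) and [DJL]:[LDQ] = 1/2 as required.

r = -4/3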